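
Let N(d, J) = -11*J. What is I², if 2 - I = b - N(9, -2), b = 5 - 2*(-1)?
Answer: 289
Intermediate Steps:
b = 7 (b = 5 + 2 = 7)
I = 17 (I = 2 - (7 - (-11)*(-2)) = 2 - (7 - 1*22) = 2 - (7 - 22) = 2 - 1*(-15) = 2 + 15 = 17)
I² = 17² = 289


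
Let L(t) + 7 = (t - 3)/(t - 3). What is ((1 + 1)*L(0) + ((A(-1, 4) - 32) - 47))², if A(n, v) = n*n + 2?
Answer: 7744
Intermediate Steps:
A(n, v) = 2 + n² (A(n, v) = n² + 2 = 2 + n²)
L(t) = -6 (L(t) = -7 + (t - 3)/(t - 3) = -7 + (-3 + t)/(-3 + t) = -7 + 1 = -6)
((1 + 1)*L(0) + ((A(-1, 4) - 32) - 47))² = ((1 + 1)*(-6) + (((2 + (-1)²) - 32) - 47))² = (2*(-6) + (((2 + 1) - 32) - 47))² = (-12 + ((3 - 32) - 47))² = (-12 + (-29 - 47))² = (-12 - 76)² = (-88)² = 7744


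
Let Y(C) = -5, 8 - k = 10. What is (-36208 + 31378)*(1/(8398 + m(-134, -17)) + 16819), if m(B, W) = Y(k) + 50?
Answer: -685873610940/8443 ≈ -8.1236e+7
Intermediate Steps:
k = -2 (k = 8 - 1*10 = 8 - 10 = -2)
m(B, W) = 45 (m(B, W) = -5 + 50 = 45)
(-36208 + 31378)*(1/(8398 + m(-134, -17)) + 16819) = (-36208 + 31378)*(1/(8398 + 45) + 16819) = -4830*(1/8443 + 16819) = -4830*142002818/8443 = -685873610940/8443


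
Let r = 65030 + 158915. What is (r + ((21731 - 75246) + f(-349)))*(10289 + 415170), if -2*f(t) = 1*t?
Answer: 145170439931/2 ≈ 7.2585e+10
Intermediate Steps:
f(t) = -t/2
r = 223945
(r + ((21731 - 75246) + f(-349)))*(10289 + 415170) = (223945 + ((21731 - 75246) - ½*(-349)))*(10289 + 415170) = (223945 + (-53515 + 349/2))*425459 = (223945 - 106681/2)*425459 = (341209/2)*425459 = 145170439931/2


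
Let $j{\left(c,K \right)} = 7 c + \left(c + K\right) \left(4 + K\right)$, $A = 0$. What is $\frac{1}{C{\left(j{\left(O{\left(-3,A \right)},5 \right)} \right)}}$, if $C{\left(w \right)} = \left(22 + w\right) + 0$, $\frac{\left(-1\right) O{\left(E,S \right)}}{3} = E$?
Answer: $\frac{1}{211} \approx 0.0047393$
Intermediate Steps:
$O{\left(E,S \right)} = - 3 E$
$j{\left(c,K \right)} = 7 c + \left(4 + K\right) \left(K + c\right)$ ($j{\left(c,K \right)} = 7 c + \left(K + c\right) \left(4 + K\right) = 7 c + \left(4 + K\right) \left(K + c\right)$)
$C{\left(w \right)} = 22 + w$
$\frac{1}{C{\left(j{\left(O{\left(-3,A \right)},5 \right)} \right)}} = \frac{1}{22 + \left(5^{2} + 4 \cdot 5 + 11 \left(\left(-3\right) \left(-3\right)\right) + 5 \left(\left(-3\right) \left(-3\right)\right)\right)} = \frac{1}{22 + \left(25 + 20 + 11 \cdot 9 + 5 \cdot 9\right)} = \frac{1}{22 + \left(25 + 20 + 99 + 45\right)} = \frac{1}{22 + 189} = \frac{1}{211}$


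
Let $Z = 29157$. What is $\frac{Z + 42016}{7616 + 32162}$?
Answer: $\frac{71173}{39778} \approx 1.7893$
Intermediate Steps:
$\frac{Z + 42016}{7616 + 32162} = \frac{29157 + 42016}{7616 + 32162} = \frac{71173}{39778}$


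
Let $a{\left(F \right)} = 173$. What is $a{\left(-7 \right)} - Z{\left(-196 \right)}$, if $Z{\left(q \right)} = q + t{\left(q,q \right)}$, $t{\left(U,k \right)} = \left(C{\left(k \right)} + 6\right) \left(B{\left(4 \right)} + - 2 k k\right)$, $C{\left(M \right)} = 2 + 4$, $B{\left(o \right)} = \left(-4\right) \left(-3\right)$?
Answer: $922209$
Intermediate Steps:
$B{\left(o \right)} = 12$
$C{\left(M \right)} = 6$
$t{\left(U,k \right)} = 144 - 24 k^{2}$ ($t{\left(U,k \right)} = \left(6 + 6\right) \left(12 + - 2 k k\right) = 12 \left(12 - 2 k^{2}\right) = 144 - 24 k^{2}$)
$Z{\left(q \right)} = 144 + q - 24 q^{2}$ ($Z{\left(q \right)} = q - \left(-144 + 24 q^{2}\right) = 144 + q - 24 q^{2}$)
$a{\left(-7 \right)} - Z{\left(-196 \right)} = 173 - \left(144 - 196 - 24 \left(-196\right)^{2}\right) = 173 - \left(144 - 196 - 921984\right) = 173 - -922036 = 173 + 922036 = 922209$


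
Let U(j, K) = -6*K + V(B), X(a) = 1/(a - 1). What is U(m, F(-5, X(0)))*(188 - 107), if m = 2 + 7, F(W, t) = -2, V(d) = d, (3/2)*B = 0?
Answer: 972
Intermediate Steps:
B = 0 (B = (⅔)*0 = 0)
X(a) = 1/(-1 + a)
m = 9
U(j, K) = -6*K (U(j, K) = -6*K + 0 = -6*K)
U(m, F(-5, X(0)))*(188 - 107) = (-6*(-2))*(188 - 107) = 12*81 = 972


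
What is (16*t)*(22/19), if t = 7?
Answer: 2464/19 ≈ 129.68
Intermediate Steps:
(16*t)*(22/19) = (16*7)*(22/19) = 112*(22*(1/19)) = 112*(22/19) = 2464/19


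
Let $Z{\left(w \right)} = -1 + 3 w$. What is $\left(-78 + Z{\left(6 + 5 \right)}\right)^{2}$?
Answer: $2116$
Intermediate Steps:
$\left(-78 + Z{\left(6 + 5 \right)}\right)^{2} = \left(-78 - \left(1 - 3 \left(6 + 5\right)\right)\right)^{2} = \left(-78 + \left(-1 + 3 \cdot 11\right)\right)^{2} = \left(-78 + \left(-1 + 33\right)\right)^{2} = \left(-78 + 32\right)^{2} = \left(-46\right)^{2} = 2116$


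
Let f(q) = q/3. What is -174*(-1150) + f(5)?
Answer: 600305/3 ≈ 2.0010e+5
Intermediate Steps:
f(q) = q/3 (f(q) = q*(1/3) = q/3)
-174*(-1150) + f(5) = -174*(-1150) + (1/3)*5 = 200100 + 5/3 = 600305/3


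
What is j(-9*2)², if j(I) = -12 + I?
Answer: 900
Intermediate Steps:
j(-9*2)² = (-12 - 9*2)² = (-12 - 18)² = (-30)² = 900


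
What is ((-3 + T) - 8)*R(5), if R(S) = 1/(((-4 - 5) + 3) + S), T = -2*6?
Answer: 23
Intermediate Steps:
T = -12
R(S) = 1/(-6 + S) (R(S) = 1/((-9 + 3) + S) = 1/(-6 + S))
((-3 + T) - 8)*R(5) = ((-3 - 12) - 8)/(-6 + 5) = (-15 - 8)/(-1) = -23*(-1) = 23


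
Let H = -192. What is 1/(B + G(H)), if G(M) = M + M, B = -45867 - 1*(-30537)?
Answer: -1/15714 ≈ -6.3638e-5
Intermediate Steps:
B = -15330 (B = -45867 + 30537 = -15330)
G(M) = 2*M
1/(B + G(H)) = 1/(-15330 + 2*(-192)) = 1/(-15330 - 384) = 1/(-15714) = -1/15714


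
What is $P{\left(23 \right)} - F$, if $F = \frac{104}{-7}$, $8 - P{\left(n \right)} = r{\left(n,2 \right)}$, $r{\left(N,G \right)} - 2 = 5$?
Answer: $\frac{111}{7} \approx 15.857$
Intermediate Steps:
$r{\left(N,G \right)} = 7$ ($r{\left(N,G \right)} = 2 + 5 = 7$)
$P{\left(n \right)} = 1$ ($P{\left(n \right)} = 8 - 7 = 1$)
$F = - \frac{104}{7}$ ($F = 104 \left(- \frac{1}{7}\right) = - \frac{104}{7} \approx -14.857$)
$P{\left(23 \right)} - F = 1 - - \frac{104}{7} = 1 + \frac{104}{7} = \frac{111}{7}$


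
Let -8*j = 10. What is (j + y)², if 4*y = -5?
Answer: 25/4 ≈ 6.2500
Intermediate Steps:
j = -5/4 (j = -⅛*10 = -5/4 ≈ -1.2500)
y = -5/4 (y = (¼)*(-5) = -5/4 ≈ -1.2500)
(j + y)² = (-5/4 - 5/4)² = (-5/2)² = 25/4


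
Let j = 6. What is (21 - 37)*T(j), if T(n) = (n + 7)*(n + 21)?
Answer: -5616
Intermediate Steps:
T(n) = (7 + n)*(21 + n)
(21 - 37)*T(j) = (21 - 37)*(147 + 6² + 28*6) = -16*(147 + 36 + 168) = -16*351 = -5616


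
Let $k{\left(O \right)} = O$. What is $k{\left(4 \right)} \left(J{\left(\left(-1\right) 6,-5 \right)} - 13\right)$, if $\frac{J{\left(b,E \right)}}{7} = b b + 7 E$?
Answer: $-24$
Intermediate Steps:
$J{\left(b,E \right)} = 7 b^{2} + 49 E$ ($J{\left(b,E \right)} = 7 \left(b b + 7 E\right) = 7 \left(b^{2} + 7 E\right) = 7 b^{2} + 49 E$)
$k{\left(4 \right)} \left(J{\left(\left(-1\right) 6,-5 \right)} - 13\right) = 4 \left(\left(7 \left(\left(-1\right) 6\right)^{2} + 49 \left(-5\right)\right) - 13\right) = 4 \left(\left(7 \left(-6\right)^{2} - 245\right) - 13\right) = 4 \left(\left(7 \cdot 36 - 245\right) - 13\right) = 4 \left(\left(252 - 245\right) - 13\right) = 4 \left(7 - 13\right) = 4 \left(-6\right) = -24$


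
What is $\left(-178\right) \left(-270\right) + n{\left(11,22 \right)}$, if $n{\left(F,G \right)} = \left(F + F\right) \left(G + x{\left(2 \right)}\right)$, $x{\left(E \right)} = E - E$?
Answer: $48544$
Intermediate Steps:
$x{\left(E \right)} = 0$
$n{\left(F,G \right)} = 2 F G$ ($n{\left(F,G \right)} = \left(F + F\right) \left(G + 0\right) = 2 F G$)
$\left(-178\right) \left(-270\right) + n{\left(11,22 \right)} = \left(-178\right) \left(-270\right) + 2 \cdot 11 \cdot 22 = 48060 + 484 = 48544$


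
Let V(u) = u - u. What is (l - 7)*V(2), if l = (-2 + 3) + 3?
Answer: 0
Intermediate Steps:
V(u) = 0
l = 4 (l = 1 + 3 = 4)
(l - 7)*V(2) = (4 - 7)*0 = -3*0 = 0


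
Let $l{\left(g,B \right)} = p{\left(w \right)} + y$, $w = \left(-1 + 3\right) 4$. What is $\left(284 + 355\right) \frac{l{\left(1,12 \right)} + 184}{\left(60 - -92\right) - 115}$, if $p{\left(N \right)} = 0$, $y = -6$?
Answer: $\frac{113742}{37} \approx 3074.1$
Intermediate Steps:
$w = 8$ ($w = 2 \cdot 4 = 8$)
$l{\left(g,B \right)} = -6$ ($l{\left(g,B \right)} = 0 - 6 = -6$)
$\left(284 + 355\right) \frac{l{\left(1,12 \right)} + 184}{\left(60 - -92\right) - 115} = \left(284 + 355\right) \frac{-6 + 184}{\left(60 - -92\right) - 115} = 639 \frac{178}{\left(60 + 92\right) - 115} = 639 \frac{178}{152 - 115} = 639 \cdot \frac{178}{37} = \frac{113742}{37}$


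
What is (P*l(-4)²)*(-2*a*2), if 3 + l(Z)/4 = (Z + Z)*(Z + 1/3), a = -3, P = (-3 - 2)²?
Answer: 9985600/3 ≈ 3.3285e+6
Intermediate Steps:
P = 25 (P = (-5)² = 25)
l(Z) = -12 + 8*Z*(⅓ + Z) (l(Z) = -12 + 4*((Z + Z)*(Z + 1/3)) = -12 + 4*((2*Z)*(Z + ⅓)) = -12 + 4*((2*Z)*(⅓ + Z)) = -12 + 4*(2*Z*(⅓ + Z)) = -12 + 8*Z*(⅓ + Z))
(P*l(-4)²)*(-2*a*2) = (25*(-12 + 8*(-4)² + (8/3)*(-4))²)*(-2*(-3)*2) = (25*(-12 + 8*16 - 32/3)²)*(6*2) = (25*(-12 + 128 - 32/3)²)*12 = (25*(316/3)²)*12 = (25*(99856/9))*12 = (2496400/9)*12 = 9985600/3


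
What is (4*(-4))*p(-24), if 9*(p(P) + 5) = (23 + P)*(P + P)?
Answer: -16/3 ≈ -5.3333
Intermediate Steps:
p(P) = -5 + 2*P*(23 + P)/9 (p(P) = -5 + ((23 + P)*(P + P))/9 = -5 + ((23 + P)*(2*P))/9 = -5 + (2*P*(23 + P))/9 = -5 + 2*P*(23 + P)/9)
(4*(-4))*p(-24) = (4*(-4))*(-5 + (2/9)*(-24)² + (46/9)*(-24)) = -16*(-5 + (2/9)*576 - 368/3) = -16*(-5 + 128 - 368/3) = -16*⅓ = -16/3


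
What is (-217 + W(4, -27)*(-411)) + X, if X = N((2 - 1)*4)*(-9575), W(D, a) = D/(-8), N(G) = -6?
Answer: 114877/2 ≈ 57439.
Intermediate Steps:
W(D, a) = -D/8 (W(D, a) = D*(-⅛) = -D/8)
X = 57450 (X = -6*(-9575) = 57450)
(-217 + W(4, -27)*(-411)) + X = (-217 - ⅛*4*(-411)) + 57450 = (-217 - ½*(-411)) + 57450 = (-217 + 411/2) + 57450 = -23/2 + 57450 = 114877/2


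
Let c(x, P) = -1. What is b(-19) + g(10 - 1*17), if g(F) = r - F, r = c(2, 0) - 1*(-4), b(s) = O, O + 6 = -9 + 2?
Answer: -3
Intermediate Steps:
O = -13 (O = -6 + (-9 + 2) = -6 - 7 = -13)
b(s) = -13
r = 3 (r = -1 - 1*(-4) = -1 + 4 = 3)
g(F) = 3 - F
b(-19) + g(10 - 1*17) = -13 + (3 - (10 - 1*17)) = -13 + (3 - (10 - 17)) = -13 + (3 - 1*(-7)) = -13 + (3 + 7) = -13 + 10 = -3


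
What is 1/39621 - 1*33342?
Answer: -1321043381/39621 ≈ -33342.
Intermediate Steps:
1/39621 - 1*33342 = 1/39621 - 33342 = -1321043381/39621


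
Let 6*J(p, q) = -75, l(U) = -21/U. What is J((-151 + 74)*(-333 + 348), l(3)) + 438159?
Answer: 876293/2 ≈ 4.3815e+5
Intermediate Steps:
J(p, q) = -25/2 (J(p, q) = (⅙)*(-75) = -25/2)
J((-151 + 74)*(-333 + 348), l(3)) + 438159 = -25/2 + 438159 = 876293/2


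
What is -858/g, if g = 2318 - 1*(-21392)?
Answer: -429/11855 ≈ -0.036187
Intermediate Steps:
g = 23710 (g = 2318 + 21392 = 23710)
-858/g = -858/23710 = -858*1/23710 = -429/11855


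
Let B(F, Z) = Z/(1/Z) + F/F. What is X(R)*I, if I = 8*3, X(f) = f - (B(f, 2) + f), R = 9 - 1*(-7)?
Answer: -120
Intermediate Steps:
B(F, Z) = 1 + Z² (B(F, Z) = Z*Z + 1 = Z² + 1 = 1 + Z²)
R = 16 (R = 9 + 7 = 16)
X(f) = -5 (X(f) = f - ((1 + 2²) + f) = f - ((1 + 4) + f) = f - (5 + f) = f + (-5 - f) = -5)
I = 24
X(R)*I = -5*24 = -120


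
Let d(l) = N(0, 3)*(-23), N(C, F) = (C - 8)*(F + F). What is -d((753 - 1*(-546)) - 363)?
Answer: -1104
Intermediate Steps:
N(C, F) = 2*F*(-8 + C) (N(C, F) = (-8 + C)*(2*F) = 2*F*(-8 + C))
d(l) = 1104 (d(l) = (2*3*(-8 + 0))*(-23) = (2*3*(-8))*(-23) = -48*(-23) = 1104)
-d((753 - 1*(-546)) - 363) = -1*1104 = -1104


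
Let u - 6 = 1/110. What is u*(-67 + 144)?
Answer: 4627/10 ≈ 462.70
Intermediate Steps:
u = 661/110 (u = 6 + 1/110 = 661/110 ≈ 6.0091)
u*(-67 + 144) = 661*(-67 + 144)/110 = (661/110)*77 = 4627/10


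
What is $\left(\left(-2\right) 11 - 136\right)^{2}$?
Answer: $24964$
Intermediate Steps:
$\left(\left(-2\right) 11 - 136\right)^{2} = \left(-22 - 136\right)^{2} = \left(-158\right)^{2} = 24964$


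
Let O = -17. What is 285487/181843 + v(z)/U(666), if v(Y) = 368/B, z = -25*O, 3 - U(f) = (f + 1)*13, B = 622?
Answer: 192391887541/122550725891 ≈ 1.5699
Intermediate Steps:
U(f) = -10 - 13*f (U(f) = 3 - (f + 1)*13 = 3 - (1 + f)*13 = 3 - (13 + 13*f) = 3 + (-13 - 13*f) = -10 - 13*f)
z = 425 (z = -25*(-17) = 425)
v(Y) = 184/311 (v(Y) = 368/622 = 368*(1/622) = 184/311)
285487/181843 + v(z)/U(666) = 285487/181843 + 184/(311*(-10 - 13*666)) = 285487*(1/181843) + 184/(311*(-10 - 8658)) = 285487/181843 + (184/311)/(-8668) = 285487/181843 + (184/311)*(-1/8668) = 285487/181843 - 46/673937 = 192391887541/122550725891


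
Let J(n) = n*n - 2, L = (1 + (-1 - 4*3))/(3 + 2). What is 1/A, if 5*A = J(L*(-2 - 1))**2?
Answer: 3125/1552516 ≈ 0.0020129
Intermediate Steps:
L = -12/5 (L = (1 + (-1 - 12))/5 = (1 - 13)*(1/5) = -12*1/5 = -12/5 ≈ -2.4000)
J(n) = -2 + n**2 (J(n) = n**2 - 2 = -2 + n**2)
A = 1552516/3125 (A = (-2 + (-12*(-2 - 1)/5)**2)**2/5 = (-2 + (-12/5*(-3))**2)**2/5 = (-2 + (36/5)**2)**2/5 = (-2 + 1296/25)**2/5 = (1246/25)**2/5 = (1/5)*(1552516/625) = 1552516/3125 ≈ 496.81)
1/A = 1/(1552516/3125) = 3125/1552516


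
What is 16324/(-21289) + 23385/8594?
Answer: 357554809/182957666 ≈ 1.9543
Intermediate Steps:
16324/(-21289) + 23385/8594 = 16324*(-1/21289) + 23385*(1/8594) = -16324/21289 + 23385/8594 = 357554809/182957666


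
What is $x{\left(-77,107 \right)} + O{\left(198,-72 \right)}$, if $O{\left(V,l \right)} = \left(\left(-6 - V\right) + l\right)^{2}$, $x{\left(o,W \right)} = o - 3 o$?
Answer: $76330$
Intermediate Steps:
$x{\left(o,W \right)} = - 2 o$
$O{\left(V,l \right)} = \left(-6 + l - V\right)^{2}$
$x{\left(-77,107 \right)} + O{\left(198,-72 \right)} = \left(-2\right) \left(-77\right) + \left(6 + 198 - -72\right)^{2} = 154 + \left(6 + 198 + 72\right)^{2} = 154 + 276^{2} = 154 + 76176 = 76330$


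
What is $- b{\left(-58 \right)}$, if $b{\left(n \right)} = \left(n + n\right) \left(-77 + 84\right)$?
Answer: $812$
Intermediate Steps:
$b{\left(n \right)} = 14 n$ ($b{\left(n \right)} = 2 n 7 = 14 n$)
$- b{\left(-58 \right)} = - 14 \left(-58\right) = \left(-1\right) \left(-812\right) = 812$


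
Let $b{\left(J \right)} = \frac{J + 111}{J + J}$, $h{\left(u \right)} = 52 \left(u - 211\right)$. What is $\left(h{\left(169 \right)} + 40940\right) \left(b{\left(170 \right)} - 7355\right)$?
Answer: $- \frac{24226559691}{85} \approx -2.8502 \cdot 10^{8}$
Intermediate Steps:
$h{\left(u \right)} = -10972 + 52 u$ ($h{\left(u \right)} = 52 \left(-211 + u\right) = -10972 + 52 u$)
$b{\left(J \right)} = \frac{111 + J}{2 J}$
$\left(h{\left(169 \right)} + 40940\right) \left(b{\left(170 \right)} - 7355\right) = \left(\left(-10972 + 52 \cdot 169\right) + 40940\right) \left(\frac{111 + 170}{2 \cdot 170} - 7355\right) = \left(\left(-10972 + 8788\right) + 40940\right) \left(\frac{1}{2} \cdot \frac{1}{170} \cdot 281 - 7355\right) = \left(-2184 + 40940\right) \left(\frac{281}{340} - 7355\right) = 38756 \left(- \frac{2500419}{340}\right) = - \frac{24226559691}{85}$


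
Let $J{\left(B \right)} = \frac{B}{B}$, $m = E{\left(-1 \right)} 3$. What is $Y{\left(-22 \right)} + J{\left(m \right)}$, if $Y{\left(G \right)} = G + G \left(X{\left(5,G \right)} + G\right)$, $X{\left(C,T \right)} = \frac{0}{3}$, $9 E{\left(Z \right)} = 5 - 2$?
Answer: $463$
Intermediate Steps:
$E{\left(Z \right)} = \frac{1}{3}$ ($E{\left(Z \right)} = \frac{5 - 2}{9} = \frac{1}{9} \cdot 3 = \frac{1}{3}$)
$m = 1$ ($m = \frac{1}{3} \cdot 3 = 1$)
$J{\left(B \right)} = 1$
$X{\left(C,T \right)} = 0$ ($X{\left(C,T \right)} = 0 \cdot \frac{1}{3} = 0$)
$Y{\left(G \right)} = G + G^{2}$ ($Y{\left(G \right)} = G + G \left(0 + G\right) = G + G G = G + G^{2}$)
$Y{\left(-22 \right)} + J{\left(m \right)} = - 22 \left(1 - 22\right) + 1 = \left(-22\right) \left(-21\right) + 1 = 462 + 1 = 463$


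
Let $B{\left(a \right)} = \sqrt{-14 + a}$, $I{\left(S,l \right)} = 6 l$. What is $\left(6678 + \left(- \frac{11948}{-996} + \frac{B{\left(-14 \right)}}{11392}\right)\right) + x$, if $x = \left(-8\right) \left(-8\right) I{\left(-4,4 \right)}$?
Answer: $\frac{2048273}{249} + \frac{i \sqrt{7}}{5696} \approx 8226.0 + 0.00046449 i$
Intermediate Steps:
$x = 1536$ ($x = \left(-8\right) \left(-8\right) 6 \cdot 4 = 64 \cdot 24 = 1536$)
$\left(6678 + \left(- \frac{11948}{-996} + \frac{B{\left(-14 \right)}}{11392}\right)\right) + x = \left(6678 + \left(- \frac{11948}{-996} + \frac{\sqrt{-14 - 14}}{11392}\right)\right) + 1536 = \left(6678 + \left(\left(-11948\right) \left(- \frac{1}{996}\right) + \sqrt{-28} \cdot \frac{1}{11392}\right)\right) + 1536 = \left(6678 + \left(\frac{2987}{249} + 2 i \sqrt{7} \cdot \frac{1}{11392}\right)\right) + 1536 = \left(6678 + \left(\frac{2987}{249} + \frac{i \sqrt{7}}{5696}\right)\right) + 1536 = \left(\frac{1665809}{249} + \frac{i \sqrt{7}}{5696}\right) + 1536 = \frac{2048273}{249} + \frac{i \sqrt{7}}{5696}$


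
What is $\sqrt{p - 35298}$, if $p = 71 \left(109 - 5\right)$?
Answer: $i \sqrt{27914} \approx 167.07 i$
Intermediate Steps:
$p = 7384$ ($p = 71 \cdot 104 = 7384$)
$\sqrt{p - 35298} = \sqrt{7384 - 35298} = \sqrt{-27914} = i \sqrt{27914}$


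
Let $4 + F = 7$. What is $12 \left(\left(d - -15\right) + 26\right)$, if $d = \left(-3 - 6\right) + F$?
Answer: $420$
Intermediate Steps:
$F = 3$ ($F = -4 + 7 = 3$)
$d = -6$ ($d = \left(-3 - 6\right) + 3 = -9 + 3 = -6$)
$12 \left(\left(d - -15\right) + 26\right) = 12 \left(\left(-6 - -15\right) + 26\right) = 12 \left(\left(-6 + 15\right) + 26\right) = 12 \left(9 + 26\right) = 12 \cdot 35 = 420$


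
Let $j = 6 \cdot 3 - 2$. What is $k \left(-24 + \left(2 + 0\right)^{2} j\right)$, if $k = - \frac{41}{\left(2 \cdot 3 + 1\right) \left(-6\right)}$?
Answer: $\frac{820}{21} \approx 39.048$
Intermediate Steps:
$j = 16$ ($j = 18 - 2 = 16$)
$k = \frac{41}{42}$ ($k = - \frac{41}{\left(6 + 1\right) \left(-6\right)} = - \frac{41}{7 \left(-6\right)} = - \frac{41}{-42} = \left(-41\right) \left(- \frac{1}{42}\right) = \frac{41}{42} \approx 0.97619$)
$k \left(-24 + \left(2 + 0\right)^{2} j\right) = \frac{41 \left(-24 + \left(2 + 0\right)^{2} \cdot 16\right)}{42} = \frac{41 \left(-24 + 2^{2} \cdot 16\right)}{42} = \frac{41 \left(-24 + 4 \cdot 16\right)}{42} = \frac{41 \left(-24 + 64\right)}{42} = \frac{41}{42} \cdot 40 = \frac{820}{21}$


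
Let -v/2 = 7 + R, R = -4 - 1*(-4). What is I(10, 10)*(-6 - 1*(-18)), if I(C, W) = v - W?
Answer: -288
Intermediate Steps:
R = 0 (R = -4 + 4 = 0)
v = -14 (v = -2*(7 + 0) = -2*7 = -14)
I(C, W) = -14 - W
I(10, 10)*(-6 - 1*(-18)) = (-14 - 1*10)*(-6 - 1*(-18)) = (-14 - 10)*(-6 + 18) = -24*12 = -288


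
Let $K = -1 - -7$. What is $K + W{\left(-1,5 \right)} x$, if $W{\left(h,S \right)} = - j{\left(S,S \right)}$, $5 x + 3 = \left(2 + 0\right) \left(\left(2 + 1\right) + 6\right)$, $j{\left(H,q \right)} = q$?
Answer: $-9$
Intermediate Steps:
$x = 3$ ($x = - \frac{3}{5} + \frac{\left(2 + 0\right) \left(\left(2 + 1\right) + 6\right)}{5} = - \frac{3}{5} + \frac{2 \left(3 + 6\right)}{5} = - \frac{3}{5} + \frac{2 \cdot 9}{5} = - \frac{3}{5} + \frac{1}{5} \cdot 18 = - \frac{3}{5} + \frac{18}{5} = 3$)
$W{\left(h,S \right)} = - S$
$K = 6$ ($K = -1 + 7 = 6$)
$K + W{\left(-1,5 \right)} x = 6 + \left(-1\right) 5 \cdot 3 = 6 - 15 = -9$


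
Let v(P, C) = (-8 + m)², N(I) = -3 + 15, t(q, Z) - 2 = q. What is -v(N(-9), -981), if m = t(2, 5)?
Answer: -16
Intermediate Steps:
t(q, Z) = 2 + q
m = 4 (m = 2 + 2 = 4)
N(I) = 12
v(P, C) = 16 (v(P, C) = (-8 + 4)² = (-4)² = 16)
-v(N(-9), -981) = -1*16 = -16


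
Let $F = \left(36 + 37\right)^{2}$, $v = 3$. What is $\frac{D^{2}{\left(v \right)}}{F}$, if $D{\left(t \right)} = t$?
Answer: $\frac{9}{5329} \approx 0.0016889$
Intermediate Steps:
$F = 5329$ ($F = 73^{2} = 5329$)
$\frac{D^{2}{\left(v \right)}}{F} = \frac{3^{2}}{5329} = 9 \cdot \frac{1}{5329} = \frac{9}{5329}$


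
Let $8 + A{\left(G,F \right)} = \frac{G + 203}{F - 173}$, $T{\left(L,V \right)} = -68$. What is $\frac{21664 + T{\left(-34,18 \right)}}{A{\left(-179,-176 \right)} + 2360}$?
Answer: $\frac{1884251}{205206} \approx 9.1822$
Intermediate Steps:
$A{\left(G,F \right)} = -8 + \frac{203 + G}{-173 + F}$ ($A{\left(G,F \right)} = -8 + \frac{G + 203}{F - 173} = -8 + \frac{203 + G}{-173 + F}$)
$\frac{21664 + T{\left(-34,18 \right)}}{A{\left(-179,-176 \right)} + 2360} = \frac{21664 - 68}{\frac{1587 - 179 - -1408}{-173 - 176} + 2360} = \frac{21596}{\frac{1587 - 179 + 1408}{-349} + 2360} = \frac{21596}{\left(- \frac{1}{349}\right) 2816 + 2360} = \frac{21596}{- \frac{2816}{349} + 2360} = \frac{21596}{\frac{820824}{349}} = 21596 \cdot \frac{349}{820824} = \frac{1884251}{205206}$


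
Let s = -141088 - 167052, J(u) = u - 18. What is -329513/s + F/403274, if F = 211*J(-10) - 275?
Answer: 65489397971/62132425180 ≈ 1.0540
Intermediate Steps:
J(u) = -18 + u
F = -6183 (F = 211*(-18 - 10) - 275 = 211*(-28) - 275 = -5908 - 275 = -6183)
s = -308140
-329513/s + F/403274 = -329513/(-308140) - 6183/403274 = -329513*(-1/308140) - 6183*1/403274 = 329513/308140 - 6183/403274 = 65489397971/62132425180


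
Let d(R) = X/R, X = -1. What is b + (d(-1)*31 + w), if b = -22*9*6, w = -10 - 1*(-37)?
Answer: -1130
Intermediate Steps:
d(R) = -1/R
w = 27 (w = -10 + 37 = 27)
b = -1188 (b = -198*6 = -1188)
b + (d(-1)*31 + w) = -1188 + (-1/(-1)*31 + 27) = -1188 + (-1*(-1)*31 + 27) = -1188 + (1*31 + 27) = -1188 + (31 + 27) = -1188 + 58 = -1130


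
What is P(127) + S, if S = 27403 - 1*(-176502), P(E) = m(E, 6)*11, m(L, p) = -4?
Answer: 203861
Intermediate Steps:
P(E) = -44 (P(E) = -4*11 = -44)
S = 203905 (S = 27403 + 176502 = 203905)
P(127) + S = -44 + 203905 = 203861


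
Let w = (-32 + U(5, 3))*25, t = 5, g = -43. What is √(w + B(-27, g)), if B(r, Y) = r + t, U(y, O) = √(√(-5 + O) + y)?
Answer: √(-822 + 25*√(5 + I*√2)) ≈ 0.1415 + 27.669*I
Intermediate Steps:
U(y, O) = √(y + √(-5 + O))
w = -800 + 25*√(5 + I*√2) (w = (-32 + √(5 + √(-5 + 3)))*25 = (-32 + √(5 + √(-2)))*25 = (-32 + √(5 + I*√2))*25 = -800 + 25*√(5 + I*√2) ≈ -743.55 + 7.8293*I)
B(r, Y) = 5 + r (B(r, Y) = r + 5 = 5 + r)
√(w + B(-27, g)) = √((-800 + 25*√(5 + I*√2)) + (5 - 27)) = √((-800 + 25*√(5 + I*√2)) - 22) = √(-822 + 25*√(5 + I*√2))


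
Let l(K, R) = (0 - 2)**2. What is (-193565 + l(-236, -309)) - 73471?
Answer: -267032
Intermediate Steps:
l(K, R) = 4 (l(K, R) = (-2)**2 = 4)
(-193565 + l(-236, -309)) - 73471 = (-193565 + 4) - 73471 = -193561 - 73471 = -267032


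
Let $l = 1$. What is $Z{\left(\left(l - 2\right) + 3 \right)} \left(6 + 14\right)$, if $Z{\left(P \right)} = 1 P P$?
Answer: $80$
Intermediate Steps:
$Z{\left(P \right)} = P^{2}$ ($Z{\left(P \right)} = P P = P^{2}$)
$Z{\left(\left(l - 2\right) + 3 \right)} \left(6 + 14\right) = \left(\left(1 - 2\right) + 3\right)^{2} \left(6 + 14\right) = \left(-1 + 3\right)^{2} \cdot 20 = 2^{2} \cdot 20 = 4 \cdot 20 = 80$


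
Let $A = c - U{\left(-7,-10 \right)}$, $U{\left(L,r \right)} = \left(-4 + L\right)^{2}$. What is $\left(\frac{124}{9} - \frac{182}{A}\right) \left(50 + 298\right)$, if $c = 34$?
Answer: $\frac{16568}{3} \approx 5522.7$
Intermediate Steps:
$A = -87$ ($A = 34 - \left(-4 - 7\right)^{2} = 34 - \left(-11\right)^{2} = 34 - 121 = -87$)
$\left(\frac{124}{9} - \frac{182}{A}\right) \left(50 + 298\right) = \left(\frac{124}{9} - \frac{182}{-87}\right) \left(50 + 298\right) = \left(124 \cdot \frac{1}{9} - - \frac{182}{87}\right) 348 = \left(\frac{124}{9} + \frac{182}{87}\right) 348 = \frac{4142}{261} \cdot 348 = \frac{16568}{3}$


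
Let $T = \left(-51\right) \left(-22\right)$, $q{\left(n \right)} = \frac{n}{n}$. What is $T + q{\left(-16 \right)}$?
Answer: $1123$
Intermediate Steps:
$q{\left(n \right)} = 1$
$T = 1122$
$T + q{\left(-16 \right)} = 1122 + 1 = 1123$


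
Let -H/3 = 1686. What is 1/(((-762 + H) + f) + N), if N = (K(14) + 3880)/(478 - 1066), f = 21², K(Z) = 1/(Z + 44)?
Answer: -34104/183670457 ≈ -0.00018568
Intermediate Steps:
K(Z) = 1/(44 + Z)
H = -5058 (H = -3*1686 = -5058)
f = 441
N = -225041/34104 (N = (1/(44 + 14) + 3880)/(478 - 1066) = (1/58 + 3880)/(-588) = (1/58 + 3880)*(-1/588) = (225041/58)*(-1/588) = -225041/34104 ≈ -6.5987)
1/(((-762 + H) + f) + N) = 1/(((-762 - 5058) + 441) - 225041/34104) = 1/((-5820 + 441) - 225041/34104) = 1/(-5379 - 225041/34104) = 1/(-183670457/34104) = -34104/183670457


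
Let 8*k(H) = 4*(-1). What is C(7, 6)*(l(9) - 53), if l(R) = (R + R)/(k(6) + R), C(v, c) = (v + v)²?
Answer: -169540/17 ≈ -9972.9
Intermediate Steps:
C(v, c) = 4*v² (C(v, c) = (2*v)² = 4*v²)
k(H) = -½ (k(H) = (4*(-1))/8 = (⅛)*(-4) = -½)
l(R) = 2*R/(-½ + R) (l(R) = (R + R)/(-½ + R) = (2*R)/(-½ + R) = 2*R/(-½ + R))
C(7, 6)*(l(9) - 53) = (4*7²)*(4*9/(-1 + 2*9) - 53) = (4*49)*(4*9/(-1 + 18) - 53) = 196*(4*9/17 - 53) = 196*(4*9*(1/17) - 53) = 196*(36/17 - 53) = 196*(-865/17) = -169540/17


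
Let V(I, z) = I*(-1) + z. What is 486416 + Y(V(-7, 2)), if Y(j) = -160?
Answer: 486256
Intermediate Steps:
V(I, z) = z - I (V(I, z) = -I + z = z - I)
486416 + Y(V(-7, 2)) = 486416 - 160 = 486256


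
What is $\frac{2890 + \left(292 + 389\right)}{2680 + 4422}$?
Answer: $\frac{3571}{7102} \approx 0.50282$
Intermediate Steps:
$\frac{2890 + \left(292 + 389\right)}{2680 + 4422} = \frac{2890 + 681}{7102} = 3571 \cdot \frac{1}{7102} = \frac{3571}{7102}$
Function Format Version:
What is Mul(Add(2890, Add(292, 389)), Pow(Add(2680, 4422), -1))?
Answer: Rational(3571, 7102) ≈ 0.50282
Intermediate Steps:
Mul(Add(2890, Add(292, 389)), Pow(Add(2680, 4422), -1)) = Mul(Add(2890, 681), Pow(7102, -1)) = Mul(3571, Rational(1, 7102)) = Rational(3571, 7102)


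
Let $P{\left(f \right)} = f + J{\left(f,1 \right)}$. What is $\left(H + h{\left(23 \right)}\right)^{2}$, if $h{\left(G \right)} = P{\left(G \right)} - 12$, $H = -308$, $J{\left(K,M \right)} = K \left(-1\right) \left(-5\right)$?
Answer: $33124$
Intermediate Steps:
$J{\left(K,M \right)} = 5 K$ ($J{\left(K,M \right)} = - K \left(-5\right) = 5 K$)
$P{\left(f \right)} = 6 f$ ($P{\left(f \right)} = f + 5 f = 6 f$)
$h{\left(G \right)} = -12 + 6 G$ ($h{\left(G \right)} = 6 G - 12 = -12 + 6 G$)
$\left(H + h{\left(23 \right)}\right)^{2} = \left(-308 + \left(-12 + 6 \cdot 23\right)\right)^{2} = \left(-308 + \left(-12 + 138\right)\right)^{2} = \left(-308 + 126\right)^{2} = \left(-182\right)^{2} = 33124$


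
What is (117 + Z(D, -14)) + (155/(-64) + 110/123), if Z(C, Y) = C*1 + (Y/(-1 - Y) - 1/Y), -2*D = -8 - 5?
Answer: 86654909/716352 ≈ 120.97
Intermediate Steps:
D = 13/2 (D = -(-8 - 5)/2 = -1/2*(-13) = 13/2 ≈ 6.5000)
Z(C, Y) = C - 1/Y + Y/(-1 - Y) (Z(C, Y) = C + (-1/Y + Y/(-1 - Y)) = C - 1/Y + Y/(-1 - Y))
(117 + Z(D, -14)) + (155/(-64) + 110/123) = (117 + (-1 - 1*(-14) - 1*(-14)**2 + (13/2)*(-14) + (13/2)*(-14)**2)/((-14)*(1 - 14))) + (155/(-64) + 110/123) = (117 - 1/14*(-1 + 14 - 1*196 - 91 + (13/2)*196)/(-13)) + (155*(-1/64) + 110*(1/123)) = (117 - 1/14*(-1/13)*(-1 + 14 - 196 - 91 + 1274)) + (-155/64 + 110/123) = (117 - 1/14*(-1/13)*1000) - 12025/7872 = (117 + 500/91) - 12025/7872 = 11147/91 - 12025/7872 = 86654909/716352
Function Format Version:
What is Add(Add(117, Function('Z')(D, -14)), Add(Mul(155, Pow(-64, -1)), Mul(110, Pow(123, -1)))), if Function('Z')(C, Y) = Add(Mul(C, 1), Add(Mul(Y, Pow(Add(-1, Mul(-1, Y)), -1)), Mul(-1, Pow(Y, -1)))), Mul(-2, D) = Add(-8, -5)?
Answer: Rational(86654909, 716352) ≈ 120.97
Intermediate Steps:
D = Rational(13, 2) (D = Mul(Rational(-1, 2), Add(-8, -5)) = Mul(Rational(-1, 2), -13) = Rational(13, 2) ≈ 6.5000)
Function('Z')(C, Y) = Add(C, Mul(-1, Pow(Y, -1)), Mul(Y, Pow(Add(-1, Mul(-1, Y)), -1))) (Function('Z')(C, Y) = Add(C, Add(Mul(-1, Pow(Y, -1)), Mul(Y, Pow(Add(-1, Mul(-1, Y)), -1)))) = Add(C, Mul(-1, Pow(Y, -1)), Mul(Y, Pow(Add(-1, Mul(-1, Y)), -1))))
Add(Add(117, Function('Z')(D, -14)), Add(Mul(155, Pow(-64, -1)), Mul(110, Pow(123, -1)))) = Add(Add(117, Mul(Pow(-14, -1), Pow(Add(1, -14), -1), Add(-1, Mul(-1, -14), Mul(-1, Pow(-14, 2)), Mul(Rational(13, 2), -14), Mul(Rational(13, 2), Pow(-14, 2))))), Add(Mul(155, Pow(-64, -1)), Mul(110, Pow(123, -1)))) = Add(Add(117, Mul(Rational(-1, 14), Pow(-13, -1), Add(-1, 14, Mul(-1, 196), -91, Mul(Rational(13, 2), 196)))), Add(Mul(155, Rational(-1, 64)), Mul(110, Rational(1, 123)))) = Add(Add(117, Mul(Rational(-1, 14), Rational(-1, 13), Add(-1, 14, -196, -91, 1274))), Add(Rational(-155, 64), Rational(110, 123))) = Add(Add(117, Mul(Rational(-1, 14), Rational(-1, 13), 1000)), Rational(-12025, 7872)) = Add(Add(117, Rational(500, 91)), Rational(-12025, 7872)) = Add(Rational(11147, 91), Rational(-12025, 7872)) = Rational(86654909, 716352)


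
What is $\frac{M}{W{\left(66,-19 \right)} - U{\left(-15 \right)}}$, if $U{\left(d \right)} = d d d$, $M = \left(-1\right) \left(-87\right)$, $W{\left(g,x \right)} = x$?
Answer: $\frac{87}{3356} \approx 0.025924$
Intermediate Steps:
$M = 87$
$U{\left(d \right)} = d^{3}$ ($U{\left(d \right)} = d^{2} d = d^{3}$)
$\frac{M}{W{\left(66,-19 \right)} - U{\left(-15 \right)}} = \frac{87}{-19 - \left(-15\right)^{3}} = \frac{87}{-19 - -3375} = \frac{87}{-19 + 3375} = \frac{87}{3356}$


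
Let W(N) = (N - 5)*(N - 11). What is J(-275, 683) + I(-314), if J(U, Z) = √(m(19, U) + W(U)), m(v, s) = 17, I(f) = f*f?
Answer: 98596 + √80097 ≈ 98879.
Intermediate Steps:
I(f) = f²
W(N) = (-11 + N)*(-5 + N) (W(N) = (-5 + N)*(-11 + N) = (-11 + N)*(-5 + N))
J(U, Z) = √(72 + U² - 16*U) (J(U, Z) = √(17 + (55 + U² - 16*U)) = √(72 + U² - 16*U))
J(-275, 683) + I(-314) = √(72 + (-275)² - 16*(-275)) + (-314)² = √(72 + 75625 + 4400) + 98596 = √80097 + 98596 = 98596 + √80097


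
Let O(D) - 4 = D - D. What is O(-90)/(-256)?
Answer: -1/64 ≈ -0.015625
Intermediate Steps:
O(D) = 4 (O(D) = 4 + (D - D) = 4 + 0 = 4)
O(-90)/(-256) = 4/(-256) = 4*(-1/256) = -1/64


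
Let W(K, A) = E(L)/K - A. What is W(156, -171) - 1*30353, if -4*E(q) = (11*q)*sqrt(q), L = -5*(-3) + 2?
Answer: -30182 - 187*sqrt(17)/624 ≈ -30183.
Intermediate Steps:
L = 17 (L = 15 + 2 = 17)
E(q) = -11*q**(3/2)/4 (E(q) = -11*q*sqrt(q)/4 = -11*q**(3/2)/4)
W(K, A) = -A - 187*sqrt(17)/(4*K) (W(K, A) = (-187*sqrt(17)/4)/K - A = -187*sqrt(17)/(4*K) - A = -A - 187*sqrt(17)/(4*K))
W(156, -171) - 1*30353 = (-1*(-171) - 187/4*sqrt(17)/156) - 1*30353 = (171 - 187/4*sqrt(17)*1/156) - 30353 = (171 - 187*sqrt(17)/624) - 30353 = -30182 - 187*sqrt(17)/624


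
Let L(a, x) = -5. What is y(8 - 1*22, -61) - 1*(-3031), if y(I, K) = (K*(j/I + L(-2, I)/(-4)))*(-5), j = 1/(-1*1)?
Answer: 96153/28 ≈ 3434.0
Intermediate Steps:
j = -1 (j = 1/(-1) = -1)
y(I, K) = -5*K*(5/4 - 1/I) (y(I, K) = (K*(-1/I - 5/(-4)))*(-5) = (K*(-1/I - 5*(-¼)))*(-5) = (K*(-1/I + 5/4))*(-5) = (K*(5/4 - 1/I))*(-5) = -5*K*(5/4 - 1/I))
y(8 - 1*22, -61) - 1*(-3031) = (-25/4*(-61) + 5*(-61)/(8 - 1*22)) - 1*(-3031) = (1525/4 + 5*(-61)/(8 - 22)) + 3031 = (1525/4 + 5*(-61)/(-14)) + 3031 = (1525/4 + 5*(-61)*(-1/14)) + 3031 = (1525/4 + 305/14) + 3031 = 11285/28 + 3031 = 96153/28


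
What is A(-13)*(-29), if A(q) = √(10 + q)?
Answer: -29*I*√3 ≈ -50.229*I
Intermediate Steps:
A(-13)*(-29) = √(10 - 13)*(-29) = √(-3)*(-29) = (I*√3)*(-29) = -29*I*√3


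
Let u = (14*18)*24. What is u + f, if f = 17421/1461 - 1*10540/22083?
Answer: 3833284777/632613 ≈ 6059.4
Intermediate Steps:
u = 6048 (u = 252*24 = 6048)
f = 7241353/632613 (f = 17421*(1/1461) - 10540*1/22083 = 5807/487 - 620/1299 = 7241353/632613 ≈ 11.447)
u + f = 6048 + 7241353/632613 = 3833284777/632613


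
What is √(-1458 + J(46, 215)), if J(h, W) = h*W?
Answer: 4*√527 ≈ 91.826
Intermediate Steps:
J(h, W) = W*h
√(-1458 + J(46, 215)) = √(-1458 + 215*46) = √(-1458 + 9890) = √8432 = 4*√527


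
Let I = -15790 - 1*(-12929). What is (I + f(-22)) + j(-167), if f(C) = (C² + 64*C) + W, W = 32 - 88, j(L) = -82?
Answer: -3923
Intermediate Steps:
W = -56
f(C) = -56 + C² + 64*C (f(C) = (C² + 64*C) - 56 = -56 + C² + 64*C)
I = -2861 (I = -15790 + 12929 = -2861)
(I + f(-22)) + j(-167) = (-2861 + (-56 + (-22)² + 64*(-22))) - 82 = (-2861 + (-56 + 484 - 1408)) - 82 = (-2861 - 980) - 82 = -3841 - 82 = -3923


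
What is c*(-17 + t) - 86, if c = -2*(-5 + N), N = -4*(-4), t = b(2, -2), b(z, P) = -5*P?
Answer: 68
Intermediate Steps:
t = 10 (t = -5*(-2) = 10)
N = 16
c = -22 (c = -2*(-5 + 16) = -2*11 = -22)
c*(-17 + t) - 86 = -22*(-17 + 10) - 86 = -22*(-7) - 86 = 154 - 86 = 68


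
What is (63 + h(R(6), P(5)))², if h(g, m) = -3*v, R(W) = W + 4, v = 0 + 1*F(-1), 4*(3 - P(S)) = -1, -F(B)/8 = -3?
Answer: 81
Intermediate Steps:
F(B) = 24 (F(B) = -8*(-3) = 24)
P(S) = 13/4 (P(S) = 3 - ¼*(-1) = 3 + ¼ = 13/4)
v = 24 (v = 0 + 1*24 = 0 + 24 = 24)
R(W) = 4 + W
h(g, m) = -72 (h(g, m) = -3*24 = -72)
(63 + h(R(6), P(5)))² = (63 - 72)² = (-9)² = 81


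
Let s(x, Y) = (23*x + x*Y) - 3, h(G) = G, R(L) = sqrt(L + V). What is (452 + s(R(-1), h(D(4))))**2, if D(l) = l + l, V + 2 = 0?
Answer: 198718 + 27838*I*sqrt(3) ≈ 1.9872e+5 + 48217.0*I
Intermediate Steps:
V = -2 (V = -2 + 0 = -2)
D(l) = 2*l
R(L) = sqrt(-2 + L) (R(L) = sqrt(L - 2) = sqrt(-2 + L))
s(x, Y) = -3 + 23*x + Y*x (s(x, Y) = (23*x + Y*x) - 3 = -3 + 23*x + Y*x)
(452 + s(R(-1), h(D(4))))**2 = (452 + (-3 + 23*sqrt(-2 - 1) + (2*4)*sqrt(-2 - 1)))**2 = (452 + (-3 + 23*sqrt(-3) + 8*sqrt(-3)))**2 = (452 + (-3 + 23*(I*sqrt(3)) + 8*(I*sqrt(3))))**2 = (452 + (-3 + 23*I*sqrt(3) + 8*I*sqrt(3)))**2 = (452 + (-3 + 31*I*sqrt(3)))**2 = (449 + 31*I*sqrt(3))**2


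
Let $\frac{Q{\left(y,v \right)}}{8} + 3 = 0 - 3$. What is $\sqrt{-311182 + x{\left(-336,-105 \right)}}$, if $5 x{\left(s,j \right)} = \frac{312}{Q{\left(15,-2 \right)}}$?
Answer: $\frac{i \sqrt{31118330}}{10} \approx 557.84 i$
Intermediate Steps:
$Q{\left(y,v \right)} = -48$ ($Q{\left(y,v \right)} = -24 + 8 \left(0 - 3\right) = -24 + 8 \left(-3\right) = -24 - 24 = -48$)
$x{\left(s,j \right)} = - \frac{13}{10}$ ($x{\left(s,j \right)} = \frac{312 \frac{1}{-48}}{5} = \frac{312 \left(- \frac{1}{48}\right)}{5} = \frac{1}{5} \left(- \frac{13}{2}\right) = - \frac{13}{10}$)
$\sqrt{-311182 + x{\left(-336,-105 \right)}} = \sqrt{-311182 - \frac{13}{10}} = \sqrt{- \frac{3111833}{10}} = \frac{i \sqrt{31118330}}{10}$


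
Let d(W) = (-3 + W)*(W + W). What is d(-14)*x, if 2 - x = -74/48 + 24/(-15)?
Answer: 73423/30 ≈ 2447.4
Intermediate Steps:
x = 617/120 (x = 2 - (-74/48 + 24/(-15)) = 2 - (-74*1/48 + 24*(-1/15)) = 2 - (-37/24 - 8/5) = 2 - 1*(-377/120) = 2 + 377/120 = 617/120 ≈ 5.1417)
d(W) = 2*W*(-3 + W) (d(W) = (-3 + W)*(2*W) = 2*W*(-3 + W))
d(-14)*x = (2*(-14)*(-3 - 14))*(617/120) = (2*(-14)*(-17))*(617/120) = 476*(617/120) = 73423/30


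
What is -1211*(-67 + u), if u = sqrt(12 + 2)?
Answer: 81137 - 1211*sqrt(14) ≈ 76606.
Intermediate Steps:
u = sqrt(14) ≈ 3.7417
-1211*(-67 + u) = -1211*(-67 + sqrt(14)) = 81137 - 1211*sqrt(14)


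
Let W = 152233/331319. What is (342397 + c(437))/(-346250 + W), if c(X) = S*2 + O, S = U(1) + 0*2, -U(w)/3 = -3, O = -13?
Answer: -37814762746/38239683839 ≈ -0.98889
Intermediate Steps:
U(w) = 9 (U(w) = -3*(-3) = 9)
W = 152233/331319 (W = 152233*(1/331319) = 152233/331319 ≈ 0.45948)
S = 9 (S = 9 + 0*2 = 9 + 0 = 9)
c(X) = 5 (c(X) = 9*2 - 13 = 18 - 13 = 5)
(342397 + c(437))/(-346250 + W) = (342397 + 5)/(-346250 + 152233/331319) = 342402/(-114719051517/331319) = 342402*(-331319/114719051517) = -37814762746/38239683839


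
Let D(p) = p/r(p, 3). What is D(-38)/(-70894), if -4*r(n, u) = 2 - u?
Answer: 76/35447 ≈ 0.0021440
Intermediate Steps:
r(n, u) = -½ + u/4 (r(n, u) = -(2 - u)/4 = -½ + u/4)
D(p) = 4*p (D(p) = p/(-½ + (¼)*3) = p/(-½ + ¾) = p/(¼) = p*4 = 4*p)
D(-38)/(-70894) = (4*(-38))/(-70894) = -152*(-1/70894) = 76/35447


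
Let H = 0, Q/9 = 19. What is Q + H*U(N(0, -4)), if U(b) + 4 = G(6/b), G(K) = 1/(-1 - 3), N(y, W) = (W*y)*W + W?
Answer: 171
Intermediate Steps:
Q = 171 (Q = 9*19 = 171)
N(y, W) = W + y*W² (N(y, W) = y*W² + W = W + y*W²)
G(K) = -¼ (G(K) = 1/(-4) = -¼)
U(b) = -17/4 (U(b) = -4 - ¼ = -17/4)
Q + H*U(N(0, -4)) = 171 + 0*(-17/4) = 171 + 0 = 171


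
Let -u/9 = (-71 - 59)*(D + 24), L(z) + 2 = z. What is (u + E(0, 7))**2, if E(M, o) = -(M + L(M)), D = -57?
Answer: 1490577664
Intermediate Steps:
L(z) = -2 + z
u = -38610 (u = -9*(-71 - 59)*(-57 + 24) = -(-1170)*(-33) = -9*4290 = -38610)
E(M, o) = 2 - 2*M (E(M, o) = -(M + (-2 + M)) = -(-2 + 2*M) = 2 - 2*M)
(u + E(0, 7))**2 = (-38610 + (2 - 2*0))**2 = (-38610 + (2 + 0))**2 = (-38610 + 2)**2 = (-38608)**2 = 1490577664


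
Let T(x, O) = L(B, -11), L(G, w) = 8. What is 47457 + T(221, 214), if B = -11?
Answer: 47465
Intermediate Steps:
T(x, O) = 8
47457 + T(221, 214) = 47457 + 8 = 47465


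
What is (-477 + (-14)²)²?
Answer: 78961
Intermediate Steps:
(-477 + (-14)²)² = (-477 + 196)² = (-281)² = 78961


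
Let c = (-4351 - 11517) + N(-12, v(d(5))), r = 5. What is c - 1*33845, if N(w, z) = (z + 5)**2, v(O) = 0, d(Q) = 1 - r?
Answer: -49688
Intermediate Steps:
d(Q) = -4 (d(Q) = 1 - 1*5 = 1 - 5 = -4)
N(w, z) = (5 + z)**2
c = -15843 (c = (-4351 - 11517) + (5 + 0)**2 = -15868 + 5**2 = -15868 + 25 = -15843)
c - 1*33845 = -15843 - 1*33845 = -15843 - 33845 = -49688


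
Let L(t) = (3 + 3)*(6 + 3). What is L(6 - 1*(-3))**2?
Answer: 2916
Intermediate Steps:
L(t) = 54 (L(t) = 6*9 = 54)
L(6 - 1*(-3))**2 = 54**2 = 2916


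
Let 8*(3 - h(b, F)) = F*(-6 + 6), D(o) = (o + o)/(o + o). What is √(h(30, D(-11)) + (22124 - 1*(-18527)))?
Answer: √40654 ≈ 201.63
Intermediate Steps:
D(o) = 1 (D(o) = (2*o)/((2*o)) = (2*o)*(1/(2*o)) = 1)
h(b, F) = 3 (h(b, F) = 3 - F*(-6 + 6)/8 = 3 - F*0/8 = 3 - ⅛*0 = 3 + 0 = 3)
√(h(30, D(-11)) + (22124 - 1*(-18527))) = √(3 + (22124 - 1*(-18527))) = √(3 + (22124 + 18527)) = √(3 + 40651) = √40654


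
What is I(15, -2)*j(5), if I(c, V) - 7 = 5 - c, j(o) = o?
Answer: -15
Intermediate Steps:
I(c, V) = 12 - c (I(c, V) = 7 + (5 - c) = 12 - c)
I(15, -2)*j(5) = (12 - 1*15)*5 = (12 - 15)*5 = -3*5 = -15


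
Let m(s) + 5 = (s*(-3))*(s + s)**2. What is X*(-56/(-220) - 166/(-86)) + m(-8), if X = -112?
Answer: 13940031/2365 ≈ 5894.3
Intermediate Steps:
m(s) = -5 - 12*s**3 (m(s) = -5 + (s*(-3))*(s + s)**2 = -5 + (-3*s)*(2*s)**2 = -5 + (-3*s)*(4*s**2) = -5 - 12*s**3)
X*(-56/(-220) - 166/(-86)) + m(-8) = -112*(-56/(-220) - 166/(-86)) + (-5 - 12*(-8)**3) = -112*(-56*(-1/220) - 166*(-1/86)) + (-5 - 12*(-512)) = -112*(14/55 + 83/43) + (-5 + 6144) = -112*5167/2365 + 6139 = -578704/2365 + 6139 = 13940031/2365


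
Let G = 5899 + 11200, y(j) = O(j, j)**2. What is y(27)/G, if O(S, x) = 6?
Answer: 36/17099 ≈ 0.0021054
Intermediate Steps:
y(j) = 36 (y(j) = 6**2 = 36)
G = 17099
y(27)/G = 36/17099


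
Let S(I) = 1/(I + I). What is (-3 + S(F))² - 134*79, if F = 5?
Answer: -1057759/100 ≈ -10578.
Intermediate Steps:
S(I) = 1/(2*I)
(-3 + S(F))² - 134*79 = (-3 + (½)/5)² - 134*79 = (-3 + (½)*(⅕))² - 10586 = (-3 + ⅒)² - 10586 = (-29/10)² - 10586 = 841/100 - 10586 = -1057759/100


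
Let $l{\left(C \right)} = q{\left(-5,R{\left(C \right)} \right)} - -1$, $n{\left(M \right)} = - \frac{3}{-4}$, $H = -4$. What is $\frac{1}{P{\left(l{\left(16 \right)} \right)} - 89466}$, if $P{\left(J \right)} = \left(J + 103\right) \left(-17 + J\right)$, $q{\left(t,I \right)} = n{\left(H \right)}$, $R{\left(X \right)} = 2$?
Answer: $- \frac{16}{1457015} \approx -1.0981 \cdot 10^{-5}$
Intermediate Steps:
$n{\left(M \right)} = \frac{3}{4}$ ($n{\left(M \right)} = \left(-3\right) \left(- \frac{1}{4}\right) = \frac{3}{4}$)
$q{\left(t,I \right)} = \frac{3}{4}$
$l{\left(C \right)} = \frac{7}{4}$ ($l{\left(C \right)} = \frac{3}{4} - -1 = \frac{3}{4} + 1 = \frac{7}{4}$)
$P{\left(J \right)} = \left(-17 + J\right) \left(103 + J\right)$ ($P{\left(J \right)} = \left(103 + J\right) \left(-17 + J\right) = \left(-17 + J\right) \left(103 + J\right)$)
$\frac{1}{P{\left(l{\left(16 \right)} \right)} - 89466} = \frac{1}{\left(-1751 + \left(\frac{7}{4}\right)^{2} + 86 \cdot \frac{7}{4}\right) - 89466} = \frac{1}{\left(-1751 + \frac{49}{16} + \frac{301}{2}\right) - 89466} = \frac{1}{- \frac{25559}{16} - 89466} = \frac{1}{- \frac{1457015}{16}} = - \frac{16}{1457015}$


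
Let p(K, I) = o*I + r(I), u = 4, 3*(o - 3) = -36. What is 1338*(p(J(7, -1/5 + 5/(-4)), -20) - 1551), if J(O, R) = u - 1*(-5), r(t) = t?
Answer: -1861158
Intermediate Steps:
o = -9 (o = 3 + (⅓)*(-36) = 3 - 12 = -9)
J(O, R) = 9 (J(O, R) = 4 - 1*(-5) = 4 + 5 = 9)
p(K, I) = -8*I (p(K, I) = -9*I + I = -8*I)
1338*(p(J(7, -1/5 + 5/(-4)), -20) - 1551) = 1338*(-8*(-20) - 1551) = 1338*(160 - 1551) = 1338*(-1391) = -1861158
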